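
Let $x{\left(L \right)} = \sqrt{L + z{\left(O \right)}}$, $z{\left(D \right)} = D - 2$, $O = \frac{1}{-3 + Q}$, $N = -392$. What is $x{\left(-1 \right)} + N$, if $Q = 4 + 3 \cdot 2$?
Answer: $-392 + \frac{2 i \sqrt{35}}{7} \approx -392.0 + 1.6903 i$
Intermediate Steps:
$Q = 10$ ($Q = 4 + 6 = 10$)
$O = \frac{1}{7}$ ($O = \frac{1}{-3 + 10} = \frac{1}{7} \approx 0.14286$)
$z{\left(D \right)} = -2 + D$ ($z{\left(D \right)} = D - 2 = -2 + D$)
$x{\left(L \right)} = \sqrt{- \frac{13}{7} + L}$ ($x{\left(L \right)} = \sqrt{L + \left(-2 + \frac{1}{7}\right)} = \sqrt{L - \frac{13}{7}} = \sqrt{- \frac{13}{7} + L}$)
$x{\left(-1 \right)} + N = \frac{\sqrt{-91 + 49 \left(-1\right)}}{7} - 392 = \frac{\sqrt{-91 - 49}}{7} - 392 = \frac{\sqrt{-140}}{7} - 392 = \frac{2 i \sqrt{35}}{7} - 392 = -392 + \frac{2 i \sqrt{35}}{7}$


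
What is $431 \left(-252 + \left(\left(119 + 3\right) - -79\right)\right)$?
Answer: $-21981$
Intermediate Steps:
$431 \left(-252 + \left(\left(119 + 3\right) - -79\right)\right) = 431 \left(-252 + \left(122 + 79\right)\right) = 431 \left(-252 + 201\right) = 431 \left(-51\right) = -21981$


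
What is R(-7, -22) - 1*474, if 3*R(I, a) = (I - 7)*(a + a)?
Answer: -806/3 ≈ -268.67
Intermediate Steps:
R(I, a) = 2*a*(-7 + I)/3 (R(I, a) = ((I - 7)*(a + a))/3 = ((-7 + I)*(2*a))/3 = (2*a*(-7 + I))/3 = 2*a*(-7 + I)/3)
R(-7, -22) - 1*474 = (⅔)*(-22)*(-7 - 7) - 1*474 = (⅔)*(-22)*(-14) - 474 = 616/3 - 474 = -806/3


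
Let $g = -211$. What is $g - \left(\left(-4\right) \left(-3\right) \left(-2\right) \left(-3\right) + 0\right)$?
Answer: $-283$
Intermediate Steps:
$g - \left(\left(-4\right) \left(-3\right) \left(-2\right) \left(-3\right) + 0\right) = -211 - \left(\left(-4\right) \left(-3\right) \left(-2\right) \left(-3\right) + 0\right) = -211 - \left(12 \left(-2\right) \left(-3\right) + 0\right) = -211 - \left(\left(-24\right) \left(-3\right) + 0\right) = -211 - \left(72 + 0\right) = -211 - 72 = -283$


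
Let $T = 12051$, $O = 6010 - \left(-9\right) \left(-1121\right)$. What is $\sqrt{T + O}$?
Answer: $2 \sqrt{1993} \approx 89.286$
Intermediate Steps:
$O = -4079$ ($O = 6010 - 10089 = -4079$)
$\sqrt{T + O} = \sqrt{12051 - 4079} = \sqrt{7972} = 2 \sqrt{1993}$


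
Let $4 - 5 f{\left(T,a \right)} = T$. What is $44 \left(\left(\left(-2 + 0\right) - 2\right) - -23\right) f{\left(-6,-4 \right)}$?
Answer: $1672$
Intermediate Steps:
$f{\left(T,a \right)} = \frac{4}{5} - \frac{T}{5}$
$44 \left(\left(\left(-2 + 0\right) - 2\right) - -23\right) f{\left(-6,-4 \right)} = 44 \left(\left(\left(-2 + 0\right) - 2\right) - -23\right) \left(\frac{4}{5} - - \frac{6}{5}\right) = 44 \left(\left(-2 - 2\right) + 23\right) \left(\frac{4}{5} + \frac{6}{5}\right) = 44 \left(-4 + 23\right) 2 = 44 \cdot 19 \cdot 2 = 836 \cdot 2 = 1672$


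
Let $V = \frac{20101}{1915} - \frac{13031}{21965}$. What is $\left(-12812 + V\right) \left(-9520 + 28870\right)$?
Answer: $- \frac{416794566218400}{1682519} \approx -2.4772 \cdot 10^{8}$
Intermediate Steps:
$V = \frac{16662564}{1682519}$ ($V = 20101 \cdot \frac{1}{1915} - \frac{13031}{21965} = \frac{20101}{1915} - \frac{13031}{21965} = \frac{16662564}{1682519} \approx 9.9034$)
$\left(-12812 + V\right) \left(-9520 + 28870\right) = \left(-12812 + \frac{16662564}{1682519}\right) \left(-9520 + 28870\right) = \left(- \frac{21539770864}{1682519}\right) 19350 = - \frac{416794566218400}{1682519}$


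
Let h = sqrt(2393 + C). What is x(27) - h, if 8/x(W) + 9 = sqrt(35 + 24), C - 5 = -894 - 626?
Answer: -36/11 - sqrt(878) - 4*sqrt(59)/11 ≈ -35.697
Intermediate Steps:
C = -1515 (C = 5 + (-894 - 626) = 5 - 1520 = -1515)
x(W) = 8/(-9 + sqrt(59)) (x(W) = 8/(-9 + sqrt(35 + 24)) = 8/(-9 + sqrt(59)))
h = sqrt(878) (h = sqrt(2393 - 1515) = sqrt(878) ≈ 29.631)
x(27) - h = (-36/11 - 4*sqrt(59)/11) - sqrt(878) = -36/11 - sqrt(878) - 4*sqrt(59)/11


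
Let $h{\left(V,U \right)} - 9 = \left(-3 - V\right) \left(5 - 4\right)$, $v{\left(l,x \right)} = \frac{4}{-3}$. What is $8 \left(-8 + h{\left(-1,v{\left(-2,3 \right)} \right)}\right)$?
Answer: $-8$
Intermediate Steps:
$v{\left(l,x \right)} = - \frac{4}{3}$ ($v{\left(l,x \right)} = 4 \left(- \frac{1}{3}\right) = - \frac{4}{3}$)
$h{\left(V,U \right)} = 6 - V$ ($h{\left(V,U \right)} = 9 + \left(-3 - V\right) \left(5 - 4\right) = 9 + \left(-3 - V\right) 1 = 9 - \left(3 + V\right) = 6 - V$)
$8 \left(-8 + h{\left(-1,v{\left(-2,3 \right)} \right)}\right) = 8 \left(-8 + \left(6 - -1\right)\right) = 8 \left(-8 + \left(6 + 1\right)\right) = 8 \left(-8 + 7\right) = 8 \left(-1\right) = -8$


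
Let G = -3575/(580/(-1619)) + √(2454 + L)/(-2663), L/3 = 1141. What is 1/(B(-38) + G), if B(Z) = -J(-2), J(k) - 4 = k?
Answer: 952064044195412/9498915325280338609 + 107499984*√653/9498915325280338609 ≈ 0.00010023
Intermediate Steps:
J(k) = 4 + k
L = 3423 (L = 3*1141 = 3423)
B(Z) = -2 (B(Z) = -(4 - 2) = -1*2 = -2)
G = 1157585/116 - 3*√653/2663 (G = -3575/(580/(-1619)) + √(2454 + 3423)/(-2663) = -3575/(580*(-1/1619)) + √5877*(-1/2663) = -3575/(-580/1619) + (3*√653)*(-1/2663) = -3575*(-1619/580) - 3*√653/2663 = 1157585/116 - 3*√653/2663 ≈ 9979.2)
1/(B(-38) + G) = 1/(-2 + (1157585/116 - 3*√653/2663)) = 1/(1157353/116 - 3*√653/2663)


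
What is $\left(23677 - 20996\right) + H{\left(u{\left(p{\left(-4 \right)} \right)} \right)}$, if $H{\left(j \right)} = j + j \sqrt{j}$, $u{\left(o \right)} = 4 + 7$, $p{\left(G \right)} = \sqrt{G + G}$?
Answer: $2692 + 11 \sqrt{11} \approx 2728.5$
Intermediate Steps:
$p{\left(G \right)} = \sqrt{2} \sqrt{G}$ ($p{\left(G \right)} = \sqrt{2 G} = \sqrt{2} \sqrt{G}$)
$u{\left(o \right)} = 11$
$H{\left(j \right)} = j + j^{\frac{3}{2}}$
$\left(23677 - 20996\right) + H{\left(u{\left(p{\left(-4 \right)} \right)} \right)} = \left(23677 - 20996\right) + \left(11 + 11^{\frac{3}{2}}\right) = 2681 + \left(11 + 11 \sqrt{11}\right) = 2692 + 11 \sqrt{11}$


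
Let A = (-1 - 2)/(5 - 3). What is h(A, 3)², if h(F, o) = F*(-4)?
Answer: 36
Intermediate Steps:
A = -3/2 ≈ -1.5000
h(F, o) = -4*F
h(A, 3)² = (-4*(-3/2))² = 6² = 36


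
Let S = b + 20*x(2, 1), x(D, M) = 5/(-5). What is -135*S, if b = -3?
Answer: 3105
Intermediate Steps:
x(D, M) = -1 (x(D, M) = 5*(-⅕) = -1)
S = -23 (S = -3 + 20*(-1) = -3 - 20 = -23)
-135*S = -135*(-23) = 3105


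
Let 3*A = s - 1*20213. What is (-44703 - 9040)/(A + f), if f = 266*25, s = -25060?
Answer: 53743/8441 ≈ 6.3669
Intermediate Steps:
f = 6650
A = -15091 (A = (-25060 - 1*20213)/3 = (-25060 - 20213)/3 = (⅓)*(-45273) = -15091)
(-44703 - 9040)/(A + f) = (-44703 - 9040)/(-15091 + 6650) = -53743/(-8441) = -53743*(-1/8441) = 53743/8441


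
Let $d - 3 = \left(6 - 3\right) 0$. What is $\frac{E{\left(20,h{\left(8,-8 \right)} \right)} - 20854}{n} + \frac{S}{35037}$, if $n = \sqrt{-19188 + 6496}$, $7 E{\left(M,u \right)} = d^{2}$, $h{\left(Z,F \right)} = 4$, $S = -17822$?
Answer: $- \frac{17822}{35037} + \frac{145969 i \sqrt{3173}}{44422} \approx -0.50866 + 185.1 i$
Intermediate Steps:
$d = 3$ ($d = 3 + \left(6 - 3\right) 0 = 3 + 3 \cdot 0 = 3 + 0 = 3$)
$E{\left(M,u \right)} = \frac{9}{7}$ ($E{\left(M,u \right)} = \frac{3^{2}}{7} = \frac{1}{7} \cdot 9 = \frac{9}{7}$)
$n = 2 i \sqrt{3173}$ ($n = \sqrt{-12692} = 2 i \sqrt{3173} \approx 112.66 i$)
$\frac{E{\left(20,h{\left(8,-8 \right)} \right)} - 20854}{n} + \frac{S}{35037} = \frac{\frac{9}{7} - 20854}{2 i \sqrt{3173}} - \frac{17822}{35037} = - \frac{145969 \left(- \frac{i \sqrt{3173}}{6346}\right)}{7} - \frac{17822}{35037} = \frac{145969 i \sqrt{3173}}{44422} - \frac{17822}{35037} = - \frac{17822}{35037} + \frac{145969 i \sqrt{3173}}{44422}$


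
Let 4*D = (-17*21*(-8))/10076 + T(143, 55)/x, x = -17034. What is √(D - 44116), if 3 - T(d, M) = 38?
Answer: I*√324896503505868141738/85817292 ≈ 210.04*I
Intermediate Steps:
T(d, M) = -35 (T(d, M) = 3 - 1*38 = 3 - 38 = -35)
D = 12250441/171634584 (D = ((-17*21*(-8))/10076 - 35/(-17034))/4 = (-357*(-8)*(1/10076) - 35*(-1/17034))/4 = (2856*(1/10076) + 35/17034)/4 = (714/2519 + 35/17034)/4 = (¼)*(12250441/42908646) = 12250441/171634584 ≈ 0.071375)
√(D - 44116) = √(12250441/171634584 - 44116) = √(-7571819057303/171634584) = I*√324896503505868141738/85817292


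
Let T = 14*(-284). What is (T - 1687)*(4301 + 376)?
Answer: -26485851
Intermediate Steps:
T = -3976
(T - 1687)*(4301 + 376) = (-3976 - 1687)*(4301 + 376) = -5663*4677 = -26485851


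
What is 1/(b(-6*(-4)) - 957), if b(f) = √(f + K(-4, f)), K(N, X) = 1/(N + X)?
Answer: -19140/18316499 - 2*√2405/18316499 ≈ -0.0010503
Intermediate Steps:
b(f) = √(f + 1/(-4 + f))
1/(b(-6*(-4)) - 957) = 1/(√((1 + (-6*(-4))*(-4 - 6*(-4)))/(-4 - 6*(-4))) - 957) = 1/(√((1 + 24*(-4 + 24))/(-4 + 24)) - 957) = 1/(√((1 + 24*20)/20) - 957) = 1/(√((1 + 480)/20) - 957) = 1/(√((1/20)*481) - 957) = 1/(√(481/20) - 957) = 1/(√2405/10 - 957) = 1/(-957 + √2405/10)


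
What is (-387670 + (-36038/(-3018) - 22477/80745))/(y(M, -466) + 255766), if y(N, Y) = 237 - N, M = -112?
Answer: -749744792476/495335374025 ≈ -1.5136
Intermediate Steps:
(-387670 + (-36038/(-3018) - 22477/80745))/(y(M, -466) + 255766) = (-387670 + (-36038/(-3018) - 22477/80745))/((237 - 1*(-112)) + 255766) = (-387670 + (-36038*(-1/3018) - 22477*1/80745))/((237 + 112) + 255766) = (-387670 + (18019/1509 - 3211/11535))/(349 + 255766) = (-387670 + 22555974/1934035)/256115 = -749744792476/1934035*1/256115 = -749744792476/495335374025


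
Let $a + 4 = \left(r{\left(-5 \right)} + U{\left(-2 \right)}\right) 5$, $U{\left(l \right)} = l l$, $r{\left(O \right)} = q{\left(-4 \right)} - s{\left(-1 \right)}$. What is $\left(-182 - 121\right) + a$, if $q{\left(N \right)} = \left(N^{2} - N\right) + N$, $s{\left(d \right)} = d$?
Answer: $-202$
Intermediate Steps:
$q{\left(N \right)} = N^{2}$
$r{\left(O \right)} = 17$ ($r{\left(O \right)} = \left(-4\right)^{2} - -1 = 16 + 1 = 17$)
$U{\left(l \right)} = l^{2}$
$a = 101$ ($a = -4 + \left(17 + \left(-2\right)^{2}\right) 5 = -4 + \left(17 + 4\right) 5 = -4 + 21 \cdot 5 = -4 + 105 = 101$)
$\left(-182 - 121\right) + a = \left(-182 - 121\right) + 101 = -303 + 101 = -202$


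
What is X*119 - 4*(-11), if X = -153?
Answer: -18163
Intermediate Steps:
X*119 - 4*(-11) = -153*119 - 4*(-11) = -18207 + 44 = -18163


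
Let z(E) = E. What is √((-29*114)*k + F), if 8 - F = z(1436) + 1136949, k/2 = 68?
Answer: I*√1587993 ≈ 1260.2*I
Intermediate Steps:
k = 136 (k = 2*68 = 136)
F = -1138377 (F = 8 - (1436 + 1136949) = 8 - 1*1138385 = 8 - 1138385 = -1138377)
√((-29*114)*k + F) = √(-29*114*136 - 1138377) = √(-3306*136 - 1138377) = √(-449616 - 1138377) = √(-1587993) = I*√1587993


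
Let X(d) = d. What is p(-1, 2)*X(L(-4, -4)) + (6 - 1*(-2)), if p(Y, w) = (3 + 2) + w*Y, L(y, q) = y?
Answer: -4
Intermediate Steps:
p(Y, w) = 5 + Y*w
p(-1, 2)*X(L(-4, -4)) + (6 - 1*(-2)) = (5 - 1*2)*(-4) + (6 - 1*(-2)) = (5 - 2)*(-4) + (6 + 2) = 3*(-4) + 8 = -12 + 8 = -4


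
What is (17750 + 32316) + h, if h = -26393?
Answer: 23673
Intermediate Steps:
(17750 + 32316) + h = (17750 + 32316) - 26393 = 50066 - 26393 = 23673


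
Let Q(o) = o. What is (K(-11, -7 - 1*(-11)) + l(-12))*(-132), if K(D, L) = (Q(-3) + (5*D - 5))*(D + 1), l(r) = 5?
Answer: -83820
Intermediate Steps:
K(D, L) = (1 + D)*(-8 + 5*D) (K(D, L) = (-3 + (5*D - 5))*(D + 1) = (-3 + (-5 + 5*D))*(1 + D) = (-8 + 5*D)*(1 + D) = (1 + D)*(-8 + 5*D))
(K(-11, -7 - 1*(-11)) + l(-12))*(-132) = ((-8 - 3*(-11) + 5*(-11)²) + 5)*(-132) = ((-8 + 33 + 5*121) + 5)*(-132) = ((-8 + 33 + 605) + 5)*(-132) = (630 + 5)*(-132) = 635*(-132) = -83820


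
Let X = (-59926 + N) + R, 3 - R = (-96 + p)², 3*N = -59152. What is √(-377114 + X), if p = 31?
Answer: I*√4148814/3 ≈ 678.96*I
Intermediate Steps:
N = -59152/3 (N = (⅓)*(-59152) = -59152/3 ≈ -19717.)
R = -4222 (R = 3 - (-96 + 31)² = 3 - 1*(-65)² = 3 - 1*4225 = 3 - 4225 = -4222)
X = -251596/3 (X = (-59926 - 59152/3) - 4222 = -238930/3 - 4222 = -251596/3 ≈ -83865.)
√(-377114 + X) = √(-377114 - 251596/3) = √(-1382938/3) = I*√4148814/3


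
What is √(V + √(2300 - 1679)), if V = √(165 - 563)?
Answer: √(3*√69 + I*√398) ≈ 5.3311 + 1.8711*I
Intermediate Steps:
V = I*√398 (V = √(-398) = I*√398 ≈ 19.95*I)
√(V + √(2300 - 1679)) = √(I*√398 + √(2300 - 1679)) = √(I*√398 + √621) = √(I*√398 + 3*√69) = √(3*√69 + I*√398)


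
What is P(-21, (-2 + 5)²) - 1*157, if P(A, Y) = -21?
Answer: -178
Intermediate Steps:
P(-21, (-2 + 5)²) - 1*157 = -21 - 1*157 = -21 - 157 = -178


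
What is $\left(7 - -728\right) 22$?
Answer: $16170$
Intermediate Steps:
$\left(7 - -728\right) 22 = \left(7 + 728\right) 22 = 735 \cdot 22 = 16170$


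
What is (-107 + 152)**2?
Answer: 2025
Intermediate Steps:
(-107 + 152)**2 = 45**2 = 2025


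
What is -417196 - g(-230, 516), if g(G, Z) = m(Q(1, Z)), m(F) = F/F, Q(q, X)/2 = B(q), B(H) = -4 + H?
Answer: -417197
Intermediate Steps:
Q(q, X) = -8 + 2*q (Q(q, X) = 2*(-4 + q) = -8 + 2*q)
m(F) = 1
g(G, Z) = 1
-417196 - g(-230, 516) = -417196 - 1*1 = -417196 - 1 = -417197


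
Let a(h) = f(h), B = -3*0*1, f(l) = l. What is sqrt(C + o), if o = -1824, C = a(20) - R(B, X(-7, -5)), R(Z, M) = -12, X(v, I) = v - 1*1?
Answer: 16*I*sqrt(7) ≈ 42.332*I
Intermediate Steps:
X(v, I) = -1 + v (X(v, I) = v - 1 = -1 + v)
B = 0 (B = 0*1 = 0)
a(h) = h
C = 32 (C = 20 - 1*(-12) = 20 + 12 = 32)
sqrt(C + o) = sqrt(32 - 1824) = sqrt(-1792) = 16*I*sqrt(7)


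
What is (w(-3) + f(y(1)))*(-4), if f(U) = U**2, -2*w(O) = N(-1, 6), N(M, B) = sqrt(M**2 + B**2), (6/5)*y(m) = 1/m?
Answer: -25/9 + 2*sqrt(37) ≈ 9.3877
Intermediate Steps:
y(m) = 5/(6*m) (y(m) = 5*(1/m)/6 = 5/(6*m))
N(M, B) = sqrt(B**2 + M**2)
w(O) = -sqrt(37)/2 (w(O) = -sqrt(6**2 + (-1)**2)/2 = -sqrt(36 + 1)/2 = -sqrt(37)/2)
(w(-3) + f(y(1)))*(-4) = (-sqrt(37)/2 + ((5/6)/1)**2)*(-4) = (-sqrt(37)/2 + ((5/6)*1)**2)*(-4) = (-sqrt(37)/2 + (5/6)**2)*(-4) = (-sqrt(37)/2 + 25/36)*(-4) = (25/36 - sqrt(37)/2)*(-4) = -25/9 + 2*sqrt(37)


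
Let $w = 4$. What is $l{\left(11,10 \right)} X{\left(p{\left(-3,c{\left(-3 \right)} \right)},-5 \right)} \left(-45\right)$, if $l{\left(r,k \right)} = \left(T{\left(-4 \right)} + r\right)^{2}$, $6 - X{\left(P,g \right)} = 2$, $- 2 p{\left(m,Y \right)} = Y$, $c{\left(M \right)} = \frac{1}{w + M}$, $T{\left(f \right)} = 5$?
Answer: $-46080$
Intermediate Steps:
$c{\left(M \right)} = \frac{1}{4 + M}$
$p{\left(m,Y \right)} = - \frac{Y}{2}$
$X{\left(P,g \right)} = 4$ ($X{\left(P,g \right)} = 6 - 2 = 4$)
$l{\left(r,k \right)} = \left(5 + r\right)^{2}$
$l{\left(11,10 \right)} X{\left(p{\left(-3,c{\left(-3 \right)} \right)},-5 \right)} \left(-45\right) = \left(5 + 11\right)^{2} \cdot 4 \left(-45\right) = 16^{2} \cdot 4 \left(-45\right) = 256 \cdot 4 \left(-45\right) = 1024 \left(-45\right) = -46080$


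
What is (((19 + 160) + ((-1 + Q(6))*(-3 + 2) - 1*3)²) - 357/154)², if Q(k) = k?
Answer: 28037025/484 ≈ 57928.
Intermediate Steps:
(((19 + 160) + ((-1 + Q(6))*(-3 + 2) - 1*3)²) - 357/154)² = (((19 + 160) + ((-1 + 6)*(-3 + 2) - 1*3)²) - 357/154)² = ((179 + (5*(-1) - 3)²) - 357*1/154)² = ((179 + (-5 - 3)²) - 51/22)² = ((179 + (-8)²) - 51/22)² = ((179 + 64) - 51/22)² = (243 - 51/22)² = (5295/22)² = 28037025/484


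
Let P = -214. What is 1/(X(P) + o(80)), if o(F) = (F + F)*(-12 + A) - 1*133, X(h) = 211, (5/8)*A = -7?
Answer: -1/3634 ≈ -0.00027518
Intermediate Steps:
A = -56/5 (A = (8/5)*(-7) = -56/5 ≈ -11.200)
o(F) = -133 - 232*F/5 (o(F) = (F + F)*(-12 - 56/5) - 1*133 = (2*F)*(-116/5) - 133 = -232*F/5 - 133 = -133 - 232*F/5)
1/(X(P) + o(80)) = 1/(211 + (-133 - 232/5*80)) = 1/(211 + (-133 - 3712)) = 1/(211 - 3845) = 1/(-3634) = -1/3634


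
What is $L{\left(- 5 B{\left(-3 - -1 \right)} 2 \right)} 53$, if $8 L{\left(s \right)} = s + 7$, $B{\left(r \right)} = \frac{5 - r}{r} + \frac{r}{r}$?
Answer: $212$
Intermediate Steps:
$B{\left(r \right)} = 1 + \frac{5 - r}{r}$ ($B{\left(r \right)} = \frac{5 - r}{r} + 1 = 1 + \frac{5 - r}{r}$)
$L{\left(s \right)} = \frac{7}{8} + \frac{s}{8}$ ($L{\left(s \right)} = \frac{s + 7}{8} = \frac{7 + s}{8} = \frac{7}{8} + \frac{s}{8}$)
$L{\left(- 5 B{\left(-3 - -1 \right)} 2 \right)} 53 = \left(\frac{7}{8} + \frac{- 5 \frac{5}{-3 - -1} \cdot 2}{8}\right) 53 = \left(\frac{7}{8} + \frac{- 5 \frac{5}{-3 + 1} \cdot 2}{8}\right) 53 = \left(\frac{7}{8} + \frac{- 5 \frac{5}{-2} \cdot 2}{8}\right) 53 = \left(\frac{7}{8} + \frac{- 5 \cdot 5 \left(- \frac{1}{2}\right) 2}{8}\right) 53 = \left(\frac{7}{8} + \frac{\left(-5\right) \left(- \frac{5}{2}\right) 2}{8}\right) 53 = \left(\frac{7}{8} + \frac{\frac{25}{2} \cdot 2}{8}\right) 53 = \left(\frac{7}{8} + \frac{1}{8} \cdot 25\right) 53 = \left(\frac{7}{8} + \frac{25}{8}\right) 53 = 4 \cdot 53 = 212$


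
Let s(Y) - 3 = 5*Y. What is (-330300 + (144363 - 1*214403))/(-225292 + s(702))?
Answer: 400340/221779 ≈ 1.8051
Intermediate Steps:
s(Y) = 3 + 5*Y
(-330300 + (144363 - 1*214403))/(-225292 + s(702)) = (-330300 + (144363 - 1*214403))/(-225292 + (3 + 5*702)) = (-330300 + (144363 - 214403))/(-225292 + (3 + 3510)) = (-330300 - 70040)/(-225292 + 3513) = -400340/(-221779) = -400340*(-1/221779) = 400340/221779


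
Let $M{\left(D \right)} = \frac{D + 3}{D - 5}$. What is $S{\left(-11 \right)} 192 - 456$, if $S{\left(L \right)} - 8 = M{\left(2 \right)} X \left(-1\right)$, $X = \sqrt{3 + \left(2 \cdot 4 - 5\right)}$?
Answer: $1080 + 320 \sqrt{6} \approx 1863.8$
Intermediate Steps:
$M{\left(D \right)} = \frac{3 + D}{-5 + D}$
$X = \sqrt{6}$ ($X = \sqrt{3 + \left(8 - 5\right)} = \sqrt{3 + 3} = \sqrt{6} \approx 2.4495$)
$S{\left(L \right)} = 8 + \frac{5 \sqrt{6}}{3}$ ($S{\left(L \right)} = 8 + \frac{3 + 2}{-5 + 2} \sqrt{6} \left(-1\right) = 8 + \frac{1}{-3} \cdot 5 \sqrt{6} \left(-1\right) = 8 + \left(- \frac{1}{3}\right) 5 \sqrt{6} \left(-1\right) = 8 + - \frac{5 \sqrt{6}}{3} \left(-1\right) = 8 + \frac{5 \sqrt{6}}{3}$)
$S{\left(-11 \right)} 192 - 456 = \left(8 + \frac{5 \sqrt{6}}{3}\right) 192 - 456 = \left(1536 + 320 \sqrt{6}\right) - 456 = 1080 + 320 \sqrt{6}$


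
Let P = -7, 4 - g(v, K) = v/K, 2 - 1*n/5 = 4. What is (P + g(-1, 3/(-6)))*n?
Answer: 50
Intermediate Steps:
n = -10 (n = 10 - 5*4 = 10 - 20 = -10)
g(v, K) = 4 - v/K
(P + g(-1, 3/(-6)))*n = (-7 + (4 - 1*(-1)/3/(-6)))*(-10) = (-7 + (4 - 1*(-1)/3*(-⅙)))*(-10) = (-7 + (4 - 1*(-1)/(-½)))*(-10) = (-7 + (4 - 1*(-1)*(-2)))*(-10) = (-7 + (4 - 2))*(-10) = (-7 + 2)*(-10) = -5*(-10) = 50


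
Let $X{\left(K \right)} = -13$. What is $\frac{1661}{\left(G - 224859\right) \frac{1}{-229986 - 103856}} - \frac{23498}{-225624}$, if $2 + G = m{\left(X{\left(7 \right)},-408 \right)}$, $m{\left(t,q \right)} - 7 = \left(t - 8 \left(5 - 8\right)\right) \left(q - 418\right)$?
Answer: $\frac{248247249577}{104727140} \approx 2370.4$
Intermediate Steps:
$m{\left(t,q \right)} = 7 + \left(-418 + q\right) \left(24 + t\right)$ ($m{\left(t,q \right)} = 7 + \left(t - 8 \left(5 - 8\right)\right) \left(q - 418\right) = 7 + \left(t - -24\right) \left(-418 + q\right) = 7 + \left(t + 24\right) \left(-418 + q\right) = 7 + \left(24 + t\right) \left(-418 + q\right) = 7 + \left(-418 + q\right) \left(24 + t\right)$)
$G = -9081$ ($G = -2 - 9079 = -9081$)
$\frac{1661}{\left(G - 224859\right) \frac{1}{-229986 - 103856}} - \frac{23498}{-225624} = \frac{1661}{\left(-9081 - 224859\right) \frac{1}{-229986 - 103856}} - \frac{23498}{-225624} = \frac{1661}{\left(-233940\right) \frac{1}{-333842}} - - \frac{11749}{112812} = \frac{1661}{\left(-233940\right) \left(- \frac{1}{333842}\right)} + \frac{11749}{112812} = \frac{1661}{\frac{116970}{166921}} + \frac{11749}{112812} = 1661 \cdot \frac{166921}{116970} + \frac{11749}{112812} = \frac{277255781}{116970} + \frac{11749}{112812} = \frac{248247249577}{104727140}$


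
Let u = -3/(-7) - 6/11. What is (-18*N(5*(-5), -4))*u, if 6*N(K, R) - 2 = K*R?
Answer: 2754/77 ≈ 35.766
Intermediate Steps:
N(K, R) = ⅓ + K*R/6 (N(K, R) = ⅓ + (K*R)/6 = ⅓ + K*R/6)
u = -9/77 (u = -3*(-⅐) - 6*1/11 = 3/7 - 6/11 = -9/77 ≈ -0.11688)
(-18*N(5*(-5), -4))*u = -18*(⅓ + (⅙)*(5*(-5))*(-4))*(-9/77) = -18*(⅓ + (⅙)*(-25)*(-4))*(-9/77) = -18*(⅓ + 50/3)*(-9/77) = -18*17*(-9/77) = -306*(-9/77) = 2754/77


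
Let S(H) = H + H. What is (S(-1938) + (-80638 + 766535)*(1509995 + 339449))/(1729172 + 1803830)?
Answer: 634264043696/1766501 ≈ 3.5905e+5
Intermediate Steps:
S(H) = 2*H
(S(-1938) + (-80638 + 766535)*(1509995 + 339449))/(1729172 + 1803830) = (2*(-1938) + (-80638 + 766535)*(1509995 + 339449))/(1729172 + 1803830) = (-3876 + 685897*1849444)/3533002 = (-3876 + 1268528091268)*(1/3533002) = 1268528087392*(1/3533002) = 634264043696/1766501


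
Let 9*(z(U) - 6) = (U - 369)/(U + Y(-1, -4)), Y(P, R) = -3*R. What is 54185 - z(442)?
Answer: 221375321/4086 ≈ 54179.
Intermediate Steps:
z(U) = 6 + (-369 + U)/(9*(12 + U)) (z(U) = 6 + ((U - 369)/(U - 3*(-4)))/9 = 6 + ((-369 + U)/(U + 12))/9 = 6 + ((-369 + U)/(12 + U))/9 = 6 + (-369 + U)/(9*(12 + U)))
54185 - z(442) = 54185 - (279 + 55*442)/(9*(12 + 442)) = 54185 - (279 + 24310)/(9*454) = 54185 - 24589/(9*454) = 54185 - 1*24589/4086 = 54185 - 24589/4086 = 221375321/4086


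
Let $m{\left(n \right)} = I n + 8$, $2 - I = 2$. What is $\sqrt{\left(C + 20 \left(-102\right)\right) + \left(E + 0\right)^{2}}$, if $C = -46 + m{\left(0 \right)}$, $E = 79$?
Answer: $\sqrt{4163} \approx 64.521$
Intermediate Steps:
$I = 0$ ($I = 2 - 2 = 0$)
$m{\left(n \right)} = 8$ ($m{\left(n \right)} = 0 n + 8 = 0 + 8 = 8$)
$C = -38$ ($C = -46 + 8 = -38$)
$\sqrt{\left(C + 20 \left(-102\right)\right) + \left(E + 0\right)^{2}} = \sqrt{\left(-38 + 20 \left(-102\right)\right) + \left(79 + 0\right)^{2}} = \sqrt{\left(-38 - 2040\right) + 79^{2}} = \sqrt{-2078 + 6241} = \sqrt{4163}$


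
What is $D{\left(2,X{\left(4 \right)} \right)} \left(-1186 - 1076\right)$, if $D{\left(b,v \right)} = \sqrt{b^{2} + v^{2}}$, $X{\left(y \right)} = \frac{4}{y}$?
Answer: $- 2262 \sqrt{5} \approx -5058.0$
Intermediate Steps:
$D{\left(2,X{\left(4 \right)} \right)} \left(-1186 - 1076\right) = \sqrt{2^{2} + \left(\frac{4}{4}\right)^{2}} \left(-1186 - 1076\right) = \sqrt{4 + \left(4 \cdot \frac{1}{4}\right)^{2}} \left(-2262\right) = \sqrt{4 + 1^{2}} \left(-2262\right) = \sqrt{4 + 1} \left(-2262\right) = \sqrt{5} \left(-2262\right) = - 2262 \sqrt{5}$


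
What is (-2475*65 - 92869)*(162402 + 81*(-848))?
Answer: -23779365216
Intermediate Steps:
(-2475*65 - 92869)*(162402 + 81*(-848)) = (-160875 - 92869)*(162402 - 68688) = -253744*93714 = -23779365216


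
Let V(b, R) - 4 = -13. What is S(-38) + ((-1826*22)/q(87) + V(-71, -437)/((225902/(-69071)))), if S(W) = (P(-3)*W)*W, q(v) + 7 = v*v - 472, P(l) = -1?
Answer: -1158721577277/800822590 ≈ -1446.9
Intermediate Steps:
V(b, R) = -9 (V(b, R) = 4 - 13 = -9)
q(v) = -479 + v**2 (q(v) = -7 + (v*v - 472) = -7 + (v**2 - 472) = -7 + (-472 + v**2) = -479 + v**2)
S(W) = -W**2 (S(W) = (-W)*W = -W**2)
S(-38) + ((-1826*22)/q(87) + V(-71, -437)/((225902/(-69071)))) = -1*(-38)**2 + ((-1826*22)/(-479 + 87**2) - 9/(225902/(-69071))) = -1*1444 + (-40172/(-479 + 7569) - 9/(225902*(-1/69071))) = -1444 + (-40172/7090 - 9/(-225902/69071)) = -1444 + (-40172*1/7090 - 9*(-69071/225902)) = -1444 + (-20086/3545 + 621639/225902) = -1444 - 2333757317/800822590 = -1158721577277/800822590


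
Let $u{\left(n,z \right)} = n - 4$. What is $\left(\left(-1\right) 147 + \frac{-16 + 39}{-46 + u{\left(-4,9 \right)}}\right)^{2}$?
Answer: $\frac{63377521}{2916} \approx 21734.0$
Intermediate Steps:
$u{\left(n,z \right)} = -4 + n$
$\left(\left(-1\right) 147 + \frac{-16 + 39}{-46 + u{\left(-4,9 \right)}}\right)^{2} = \left(\left(-1\right) 147 + \frac{-16 + 39}{-46 - 8}\right)^{2} = \left(-147 + \frac{23}{-46 - 8}\right)^{2} = \left(-147 + \frac{23}{-54}\right)^{2} = \left(-147 + 23 \left(- \frac{1}{54}\right)\right)^{2} = \left(-147 - \frac{23}{54}\right)^{2} = \left(- \frac{7961}{54}\right)^{2} = \frac{63377521}{2916}$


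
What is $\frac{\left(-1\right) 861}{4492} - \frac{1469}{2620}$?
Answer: $- \frac{1106821}{1471130} \approx -0.75236$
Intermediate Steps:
$\frac{\left(-1\right) 861}{4492} - \frac{1469}{2620} = \left(-861\right) \frac{1}{4492} - \frac{1469}{2620} = - \frac{861}{4492} - \frac{1469}{2620} = - \frac{1106821}{1471130}$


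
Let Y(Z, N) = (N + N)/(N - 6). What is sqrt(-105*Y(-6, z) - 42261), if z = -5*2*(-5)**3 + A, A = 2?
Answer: 3*I*sqrt(37380089)/89 ≈ 206.09*I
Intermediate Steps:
z = 1252 (z = -5*2*(-5)**3 + 2 = -10*(-125) + 2 = 1250 + 2 = 1252)
Y(Z, N) = 2*N/(-6 + N) (Y(Z, N) = (2*N)/(-6 + N) = 2*N/(-6 + N))
sqrt(-105*Y(-6, z) - 42261) = sqrt(-210*1252/(-6 + 1252) - 42261) = sqrt(-210*1252/1246 - 42261) = sqrt(-105*1252/623 - 42261) = sqrt(-18780/89 - 42261) = sqrt(-3780009/89) = 3*I*sqrt(37380089)/89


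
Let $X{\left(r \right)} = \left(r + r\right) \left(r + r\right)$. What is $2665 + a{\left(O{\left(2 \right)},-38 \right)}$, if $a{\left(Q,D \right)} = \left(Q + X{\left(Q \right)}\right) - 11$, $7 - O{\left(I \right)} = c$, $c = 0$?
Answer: $2857$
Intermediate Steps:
$O{\left(I \right)} = 7$ ($O{\left(I \right)} = 7 - 0 = 7 + 0 = 7$)
$X{\left(r \right)} = 4 r^{2}$ ($X{\left(r \right)} = 2 r 2 r = 4 r^{2}$)
$a{\left(Q,D \right)} = -11 + Q + 4 Q^{2}$ ($a{\left(Q,D \right)} = \left(Q + 4 Q^{2}\right) - 11 = -11 + Q + 4 Q^{2}$)
$2665 + a{\left(O{\left(2 \right)},-38 \right)} = 2665 + \left(-11 + 7 + 4 \cdot 7^{2}\right) = 2665 + \left(-11 + 7 + 4 \cdot 49\right) = 2665 + \left(-11 + 7 + 196\right) = 2665 + 192 = 2857$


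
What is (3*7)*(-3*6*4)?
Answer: -1512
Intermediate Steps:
(3*7)*(-3*6*4) = 21*(-18*4) = 21*(-72) = -1512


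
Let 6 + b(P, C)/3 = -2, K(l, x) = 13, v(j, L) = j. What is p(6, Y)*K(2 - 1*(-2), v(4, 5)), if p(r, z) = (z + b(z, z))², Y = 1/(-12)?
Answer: 1085773/144 ≈ 7540.1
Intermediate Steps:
Y = -1/12 ≈ -0.083333
b(P, C) = -24 (b(P, C) = -18 + 3*(-2) = -18 - 6 = -24)
p(r, z) = (-24 + z)² (p(r, z) = (z - 24)² = (-24 + z)²)
p(6, Y)*K(2 - 1*(-2), v(4, 5)) = (-24 - 1/12)²*13 = (-289/12)²*13 = (83521/144)*13 = 1085773/144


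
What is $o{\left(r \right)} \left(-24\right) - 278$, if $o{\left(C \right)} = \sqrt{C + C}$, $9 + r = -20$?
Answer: $-278 - 24 i \sqrt{58} \approx -278.0 - 182.78 i$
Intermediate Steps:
$r = -29$ ($r = -9 - 20 = -29$)
$o{\left(C \right)} = \sqrt{2} \sqrt{C}$ ($o{\left(C \right)} = \sqrt{2 C} = \sqrt{2} \sqrt{C}$)
$o{\left(r \right)} \left(-24\right) - 278 = \sqrt{2} \sqrt{-29} \left(-24\right) - 278 = \sqrt{2} i \sqrt{29} \left(-24\right) - 278 = i \sqrt{58} \left(-24\right) - 278 = - 24 i \sqrt{58} - 278 = -278 - 24 i \sqrt{58}$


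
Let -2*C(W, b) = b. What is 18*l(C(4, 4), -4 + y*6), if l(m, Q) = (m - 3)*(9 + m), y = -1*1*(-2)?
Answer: -630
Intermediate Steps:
y = 2 (y = -1*(-2) = 2)
C(W, b) = -b/2
l(m, Q) = (-3 + m)*(9 + m)
18*l(C(4, 4), -4 + y*6) = 18*(-27 + (-½*4)² + 6*(-½*4)) = 18*(-27 + (-2)² + 6*(-2)) = 18*(-27 + 4 - 12) = 18*(-35) = -630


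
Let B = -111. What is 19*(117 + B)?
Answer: 114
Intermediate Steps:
19*(117 + B) = 19*(117 - 111) = 19*6 = 114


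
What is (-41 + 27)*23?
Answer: -322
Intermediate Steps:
(-41 + 27)*23 = -14*23 = -322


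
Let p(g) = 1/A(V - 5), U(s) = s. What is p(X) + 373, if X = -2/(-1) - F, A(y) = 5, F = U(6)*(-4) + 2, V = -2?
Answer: 1866/5 ≈ 373.20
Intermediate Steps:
F = -22 (F = 6*(-4) + 2 = -24 + 2 = -22)
X = 24 (X = -2/(-1) - 1*(-22) = -2*(-1) + 22 = 2 + 22 = 24)
p(g) = ⅕ (p(g) = 1/5 = ⅕)
p(X) + 373 = ⅕ + 373 = 1866/5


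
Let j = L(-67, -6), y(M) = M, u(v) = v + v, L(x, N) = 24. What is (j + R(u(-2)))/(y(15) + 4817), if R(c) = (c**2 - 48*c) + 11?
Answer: 243/4832 ≈ 0.050290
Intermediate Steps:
u(v) = 2*v
j = 24
R(c) = 11 + c**2 - 48*c
(j + R(u(-2)))/(y(15) + 4817) = (24 + (11 + (2*(-2))**2 - 96*(-2)))/(15 + 4817) = (24 + (11 + (-4)**2 - 48*(-4)))/4832 = (24 + (11 + 16 + 192))*(1/4832) = (24 + 219)*(1/4832) = 243*(1/4832) = 243/4832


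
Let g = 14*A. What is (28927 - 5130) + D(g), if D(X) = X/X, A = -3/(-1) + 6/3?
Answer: 23798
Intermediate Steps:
A = 5 (A = -3*(-1) + 6*(⅓) = 3 + 2 = 5)
g = 70 (g = 14*5 = 70)
D(X) = 1
(28927 - 5130) + D(g) = (28927 - 5130) + 1 = 23797 + 1 = 23798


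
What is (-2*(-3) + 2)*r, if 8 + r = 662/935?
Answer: -54544/935 ≈ -58.336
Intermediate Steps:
r = -6818/935 (r = -8 + 662/935 = -6818/935 ≈ -7.2920)
(-2*(-3) + 2)*r = (-2*(-3) + 2)*(-6818/935) = (6 + 2)*(-6818/935) = 8*(-6818/935) = -54544/935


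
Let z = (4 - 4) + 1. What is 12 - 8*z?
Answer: 4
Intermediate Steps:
z = 1 (z = 0 + 1 = 1)
12 - 8*z = 12 - 8*1 = 12 - 8 = 4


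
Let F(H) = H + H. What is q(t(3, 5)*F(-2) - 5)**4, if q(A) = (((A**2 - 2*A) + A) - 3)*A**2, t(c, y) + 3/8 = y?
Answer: 655968855626113397482479121/65536 ≈ 1.0009e+22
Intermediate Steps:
F(H) = 2*H
t(c, y) = -3/8 + y
q(A) = A**2*(-3 + A**2 - A) (q(A) = ((A**2 - A) - 3)*A**2 = (-3 + A**2 - A)*A**2 = A**2*(-3 + A**2 - A))
q(t(3, 5)*F(-2) - 5)**4 = (((-3/8 + 5)*(2*(-2)) - 5)**2*(-3 + ((-3/8 + 5)*(2*(-2)) - 5)**2 - ((-3/8 + 5)*(2*(-2)) - 5)))**4 = (((37/8)*(-4) - 5)**2*(-3 + ((37/8)*(-4) - 5)**2 - ((37/8)*(-4) - 5)))**4 = ((-37/2 - 5)**2*(-3 + (-37/2 - 5)**2 - (-37/2 - 5)))**4 = ((-47/2)**2*(-3 + (-47/2)**2 - 1*(-47/2)))**4 = (2209*(-3 + 2209/4 + 47/2)/4)**4 = ((2209/4)*(2291/4))**4 = (5060819/16)**4 = 655968855626113397482479121/65536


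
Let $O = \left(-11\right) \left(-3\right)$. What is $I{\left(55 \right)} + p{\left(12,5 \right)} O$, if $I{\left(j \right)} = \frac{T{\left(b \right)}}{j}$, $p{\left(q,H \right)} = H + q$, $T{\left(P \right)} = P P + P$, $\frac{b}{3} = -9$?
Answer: $\frac{31557}{55} \approx 573.76$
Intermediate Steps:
$b = -27$ ($b = 3 \left(-9\right) = -27$)
$T{\left(P \right)} = P + P^{2}$ ($T{\left(P \right)} = P^{2} + P = P + P^{2}$)
$I{\left(j \right)} = \frac{702}{j}$ ($I{\left(j \right)} = \frac{\left(-27\right) \left(1 - 27\right)}{j} = \frac{\left(-27\right) \left(-26\right)}{j} = \frac{702}{j}$)
$O = 33$
$I{\left(55 \right)} + p{\left(12,5 \right)} O = \frac{702}{55} + \left(5 + 12\right) 33 = 702 \cdot \frac{1}{55} + 17 \cdot 33 = \frac{702}{55} + 561 = \frac{31557}{55}$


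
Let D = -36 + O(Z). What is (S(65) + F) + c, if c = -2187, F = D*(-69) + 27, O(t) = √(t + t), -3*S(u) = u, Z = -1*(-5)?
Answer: 907/3 - 69*√10 ≈ 84.136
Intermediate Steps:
Z = 5
S(u) = -u/3
O(t) = √2*√t (O(t) = √(2*t) = √2*√t)
D = -36 + √10 (D = -36 + √2*√5 = -36 + √10 ≈ -32.838)
F = 2511 - 69*√10 (F = (-36 + √10)*(-69) + 27 = (2484 - 69*√10) + 27 = 2511 - 69*√10 ≈ 2292.8)
(S(65) + F) + c = (-⅓*65 + (2511 - 69*√10)) - 2187 = (-65/3 + (2511 - 69*√10)) - 2187 = (7468/3 - 69*√10) - 2187 = 907/3 - 69*√10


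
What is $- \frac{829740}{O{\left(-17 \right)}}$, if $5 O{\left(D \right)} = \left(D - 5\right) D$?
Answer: $- \frac{2074350}{187} \approx -11093.0$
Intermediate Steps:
$O{\left(D \right)} = \frac{D \left(-5 + D\right)}{5}$ ($O{\left(D \right)} = \frac{\left(D - 5\right) D}{5} = \frac{\left(-5 + D\right) D}{5} = \frac{D \left(-5 + D\right)}{5}$)
$- \frac{829740}{O{\left(-17 \right)}} = - \frac{829740}{\frac{1}{5} \left(-17\right) \left(-5 - 17\right)} = - \frac{829740}{\frac{1}{5} \left(-17\right) \left(-22\right)} = - \frac{829740}{\frac{374}{5}} = \left(-829740\right) \frac{5}{374} = - \frac{2074350}{187}$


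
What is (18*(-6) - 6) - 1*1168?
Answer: -1282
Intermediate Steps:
(18*(-6) - 6) - 1*1168 = (-108 - 6) - 1168 = -114 - 1168 = -1282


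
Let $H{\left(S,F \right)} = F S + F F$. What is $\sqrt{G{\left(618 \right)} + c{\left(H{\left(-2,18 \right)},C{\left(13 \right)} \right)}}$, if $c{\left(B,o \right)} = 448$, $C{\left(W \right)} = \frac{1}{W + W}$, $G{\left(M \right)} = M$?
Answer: $\sqrt{1066} \approx 32.65$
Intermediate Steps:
$C{\left(W \right)} = \frac{1}{2 W}$
$H{\left(S,F \right)} = F^{2} + F S$ ($H{\left(S,F \right)} = F S + F^{2} = F^{2} + F S$)
$\sqrt{G{\left(618 \right)} + c{\left(H{\left(-2,18 \right)},C{\left(13 \right)} \right)}} = \sqrt{618 + 448} = \sqrt{1066}$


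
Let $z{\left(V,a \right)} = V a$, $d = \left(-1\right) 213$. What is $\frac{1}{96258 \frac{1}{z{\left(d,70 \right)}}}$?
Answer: $- \frac{2485}{16043} \approx -0.1549$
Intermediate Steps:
$d = -213$
$\frac{1}{96258 \frac{1}{z{\left(d,70 \right)}}} = \frac{1}{96258 \frac{1}{\left(-213\right) 70}} = \frac{1}{96258 \frac{1}{-14910}} = \frac{1}{96258 \left(- \frac{1}{14910}\right)} = \frac{1}{- \frac{16043}{2485}} = - \frac{2485}{16043}$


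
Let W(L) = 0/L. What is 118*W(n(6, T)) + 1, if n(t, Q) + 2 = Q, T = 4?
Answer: 1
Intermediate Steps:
n(t, Q) = -2 + Q
W(L) = 0
118*W(n(6, T)) + 1 = 118*0 + 1 = 0 + 1 = 1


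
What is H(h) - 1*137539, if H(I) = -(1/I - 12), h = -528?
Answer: -72614255/528 ≈ -1.3753e+5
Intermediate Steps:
H(I) = 12 - 1/I (H(I) = -(-12 + 1/I) = 12 - 1/I)
H(h) - 1*137539 = (12 - 1/(-528)) - 1*137539 = (12 - 1*(-1/528)) - 137539 = (12 + 1/528) - 137539 = 6337/528 - 137539 = -72614255/528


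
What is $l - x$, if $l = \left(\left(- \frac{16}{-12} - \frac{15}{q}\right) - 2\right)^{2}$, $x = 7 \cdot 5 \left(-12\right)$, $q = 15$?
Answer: $\frac{3805}{9} \approx 422.78$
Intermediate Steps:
$x = -420$ ($x = 35 \left(-12\right) = -420$)
$l = \frac{25}{9}$ ($l = \left(\left(- \frac{16}{-12} - \frac{15}{15}\right) - 2\right)^{2} = \left(\left(\left(-16\right) \left(- \frac{1}{12}\right) - 1\right) - 2\right)^{2} = \left(\left(\frac{4}{3} - 1\right) - 2\right)^{2} = \left(\frac{1}{3} - 2\right)^{2} = \left(- \frac{5}{3}\right)^{2} = \frac{25}{9} \approx 2.7778$)
$l - x = \frac{25}{9} - -420 = \frac{25}{9} + 420 = \frac{3805}{9}$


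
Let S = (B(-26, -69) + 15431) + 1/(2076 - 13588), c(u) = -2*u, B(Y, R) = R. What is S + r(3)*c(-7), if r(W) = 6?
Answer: 177814351/11512 ≈ 15446.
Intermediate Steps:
S = 176847343/11512 (S = (-69 + 15431) + 1/(2076 - 13588) = 15362 + 1/(-11512) = 15362 - 1/11512 = 176847343/11512 ≈ 15362.)
S + r(3)*c(-7) = 176847343/11512 + 6*(-2*(-7)) = 176847343/11512 + 6*14 = 176847343/11512 + 84 = 177814351/11512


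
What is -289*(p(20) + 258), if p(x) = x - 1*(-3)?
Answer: -81209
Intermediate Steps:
p(x) = 3 + x (p(x) = x + 3 = 3 + x)
-289*(p(20) + 258) = -289*((3 + 20) + 258) = -289*(23 + 258) = -289*281 = -81209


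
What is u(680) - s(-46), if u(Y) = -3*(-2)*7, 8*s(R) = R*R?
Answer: -445/2 ≈ -222.50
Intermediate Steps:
s(R) = R²/8 (s(R) = (R*R)/8 = R²/8)
u(Y) = 42 (u(Y) = 6*7 = 42)
u(680) - s(-46) = 42 - (-46)²/8 = 42 - 2116/8 = 42 - 1*529/2 = 42 - 529/2 = -445/2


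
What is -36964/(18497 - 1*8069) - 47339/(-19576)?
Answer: -57489043/51034632 ≈ -1.1265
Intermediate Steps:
-36964/(18497 - 1*8069) - 47339/(-19576) = -36964/(18497 - 8069) - 47339*(-1/19576) = -36964/10428 + 47339/19576 = -36964*1/10428 + 47339/19576 = -9241/2607 + 47339/19576 = -57489043/51034632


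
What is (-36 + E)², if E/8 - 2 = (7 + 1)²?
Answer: 242064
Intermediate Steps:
E = 528 (E = 16 + 8*(7 + 1)² = 16 + 8*8² = 16 + 8*64 = 16 + 512 = 528)
(-36 + E)² = (-36 + 528)² = 492² = 242064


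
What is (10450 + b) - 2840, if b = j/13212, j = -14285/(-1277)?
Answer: 128393833925/16871724 ≈ 7610.0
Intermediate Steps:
j = 14285/1277 (j = -14285*(-1/1277) = 14285/1277 ≈ 11.186)
b = 14285/16871724 (b = (14285/1277)/13212 = (14285/1277)*(1/13212) = 14285/16871724 ≈ 0.00084668)
(10450 + b) - 2840 = (10450 + 14285/16871724) - 2840 = 176309530085/16871724 - 2840 = 128393833925/16871724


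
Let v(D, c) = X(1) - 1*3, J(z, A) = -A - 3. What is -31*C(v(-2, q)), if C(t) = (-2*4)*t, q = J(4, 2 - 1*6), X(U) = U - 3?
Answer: -1240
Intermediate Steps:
J(z, A) = -3 - A
X(U) = -3 + U
q = 1 (q = -3 - (2 - 1*6) = -3 - (2 - 6) = -3 - 1*(-4) = -3 + 4 = 1)
v(D, c) = -5 (v(D, c) = (-3 + 1) - 1*3 = -2 - 3 = -5)
C(t) = -8*t
-31*C(v(-2, q)) = -(-248)*(-5) = -31*40 = -1240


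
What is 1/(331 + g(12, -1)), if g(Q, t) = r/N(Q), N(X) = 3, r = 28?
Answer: 3/1021 ≈ 0.0029383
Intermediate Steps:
g(Q, t) = 28/3
1/(331 + g(12, -1)) = 1/(331 + 28/3) = 1/(1021/3) = 3/1021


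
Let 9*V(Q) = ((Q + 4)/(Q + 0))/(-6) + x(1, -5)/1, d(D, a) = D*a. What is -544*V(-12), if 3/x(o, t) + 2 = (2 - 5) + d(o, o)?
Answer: 4216/81 ≈ 52.049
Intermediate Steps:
x(o, t) = 3/(-5 + o**2) (x(o, t) = 3/(-2 + ((2 - 5) + o*o)) = 3/(-2 + (-3 + o**2)) = 3/(-5 + o**2))
V(Q) = -1/12 - (4 + Q)/(54*Q) (V(Q) = (((Q + 4)/(Q + 0))/(-6) + (3/(-5 + 1**2))/1)/9 = (((4 + Q)/Q)*(-1/6) + (3/(-5 + 1))*1)/9 = (((4 + Q)/Q)*(-1/6) + (3/(-4))*1)/9 = (-(4 + Q)/(6*Q) + (3*(-1/4))*1)/9 = (-(4 + Q)/(6*Q) - 3/4*1)/9 = (-(4 + Q)/(6*Q) - 3/4)/9 = (-3/4 - (4 + Q)/(6*Q))/9 = -1/12 - (4 + Q)/(54*Q))
-544*V(-12) = -136*(-8 - 11*(-12))/(27*(-12)) = -136*(-1)*(-8 + 132)/(27*12) = -136*(-1)*124/(27*12) = -544*(-31/324) = 4216/81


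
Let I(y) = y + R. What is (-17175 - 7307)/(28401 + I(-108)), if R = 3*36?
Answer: -24482/28401 ≈ -0.86201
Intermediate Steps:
R = 108
I(y) = 108 + y (I(y) = y + 108 = 108 + y)
(-17175 - 7307)/(28401 + I(-108)) = (-17175 - 7307)/(28401 + (108 - 108)) = -24482/(28401 + 0) = -24482/28401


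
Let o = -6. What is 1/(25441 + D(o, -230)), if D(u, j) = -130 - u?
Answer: 1/25317 ≈ 3.9499e-5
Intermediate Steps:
1/(25441 + D(o, -230)) = 1/(25441 + (-130 - 1*(-6))) = 1/(25441 + (-130 + 6)) = 1/(25441 - 124) = 1/25317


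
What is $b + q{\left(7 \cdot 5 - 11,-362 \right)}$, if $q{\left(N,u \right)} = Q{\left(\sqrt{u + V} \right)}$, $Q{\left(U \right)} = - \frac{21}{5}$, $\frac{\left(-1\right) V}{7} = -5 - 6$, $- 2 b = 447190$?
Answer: $- \frac{1117996}{5} \approx -2.236 \cdot 10^{5}$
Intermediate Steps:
$b = -223595$ ($b = \left(- \frac{1}{2}\right) 447190 = -223595$)
$V = 77$ ($V = - 7 \left(-5 - 6\right) = \left(-7\right) \left(-11\right) = 77$)
$Q{\left(U \right)} = - \frac{21}{5}$ ($Q{\left(U \right)} = \left(-21\right) \frac{1}{5} = - \frac{21}{5}$)
$q{\left(N,u \right)} = - \frac{21}{5}$
$b + q{\left(7 \cdot 5 - 11,-362 \right)} = -223595 - \frac{21}{5} = - \frac{1117996}{5}$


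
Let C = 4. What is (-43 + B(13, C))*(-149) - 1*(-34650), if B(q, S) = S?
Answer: 40461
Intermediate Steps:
(-43 + B(13, C))*(-149) - 1*(-34650) = (-43 + 4)*(-149) - 1*(-34650) = -39*(-149) + 34650 = 5811 + 34650 = 40461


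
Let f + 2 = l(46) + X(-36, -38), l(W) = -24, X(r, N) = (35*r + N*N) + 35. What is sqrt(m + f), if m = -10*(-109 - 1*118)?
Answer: sqrt(2463) ≈ 49.629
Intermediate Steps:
X(r, N) = 35 + N**2 + 35*r (X(r, N) = (35*r + N**2) + 35 = (N**2 + 35*r) + 35 = 35 + N**2 + 35*r)
m = 2270 (m = -10*(-109 - 118) = -10*(-227) = 2270)
f = 193 (f = -2 + (-24 + (35 + (-38)**2 + 35*(-36))) = -2 + (-24 + (35 + 1444 - 1260)) = -2 + (-24 + 219) = -2 + 195 = 193)
sqrt(m + f) = sqrt(2270 + 193) = sqrt(2463)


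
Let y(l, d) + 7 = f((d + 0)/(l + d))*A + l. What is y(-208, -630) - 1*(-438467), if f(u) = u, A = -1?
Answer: 183627273/419 ≈ 4.3825e+5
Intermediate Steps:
y(l, d) = -7 + l - d/(d + l) (y(l, d) = -7 + (((d + 0)/(l + d))*(-1) + l) = -7 + ((d/(d + l))*(-1) + l) = -7 + (-d/(d + l) + l) = -7 + (l - d/(d + l)) = -7 + l - d/(d + l))
y(-208, -630) - 1*(-438467) = (-1*(-630) + (-7 - 208)*(-630 - 208))/(-630 - 208) - 1*(-438467) = (630 - 215*(-838))/(-838) + 438467 = -(630 + 180170)/838 + 438467 = -1/838*180800 + 438467 = -90400/419 + 438467 = 183627273/419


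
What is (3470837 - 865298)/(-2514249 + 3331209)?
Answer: 868513/272320 ≈ 3.1893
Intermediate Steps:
(3470837 - 865298)/(-2514249 + 3331209) = 2605539/816960 = 2605539*(1/816960) = 868513/272320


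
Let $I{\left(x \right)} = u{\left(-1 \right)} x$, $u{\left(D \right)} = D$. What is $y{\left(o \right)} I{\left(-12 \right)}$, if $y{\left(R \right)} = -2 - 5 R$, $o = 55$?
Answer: $-3324$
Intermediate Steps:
$I{\left(x \right)} = - x$
$y{\left(o \right)} I{\left(-12 \right)} = \left(-2 - 275\right) \left(\left(-1\right) \left(-12\right)\right) = \left(-2 - 275\right) 12 = \left(-277\right) 12 = -3324$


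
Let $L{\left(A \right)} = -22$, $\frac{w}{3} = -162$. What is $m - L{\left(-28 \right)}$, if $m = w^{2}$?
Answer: $236218$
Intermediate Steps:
$w = -486$ ($w = 3 \left(-162\right) = -486$)
$m = 236196$ ($m = \left(-486\right)^{2} = 236196$)
$m - L{\left(-28 \right)} = 236196 - -22 = 236196 + 22 = 236218$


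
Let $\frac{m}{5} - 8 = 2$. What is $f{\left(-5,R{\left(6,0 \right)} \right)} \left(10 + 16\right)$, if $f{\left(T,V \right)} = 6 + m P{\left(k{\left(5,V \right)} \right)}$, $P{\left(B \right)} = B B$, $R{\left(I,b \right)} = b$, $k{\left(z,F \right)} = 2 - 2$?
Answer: $156$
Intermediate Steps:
$m = 50$ ($m = 40 + 5 \cdot 2 = 40 + 10 = 50$)
$k{\left(z,F \right)} = 0$
$P{\left(B \right)} = B^{2}$
$f{\left(T,V \right)} = 6$ ($f{\left(T,V \right)} = 6 + 50 \cdot 0^{2} = 6 + 50 \cdot 0 = 6 + 0 = 6$)
$f{\left(-5,R{\left(6,0 \right)} \right)} \left(10 + 16\right) = 6 \left(10 + 16\right) = 6 \cdot 26 = 156$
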